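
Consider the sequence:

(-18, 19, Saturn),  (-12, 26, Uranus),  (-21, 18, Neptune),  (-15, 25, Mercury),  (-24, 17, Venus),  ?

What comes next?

First component: alternating steps +6, −9, +6, −9, …; -18, -12, -21, -15, -24 → -18.
Second component: 19, 26, 18, 25, 17 → 24 (alternating steps +7, −8, +7, −8, …).
Planet goes Saturn, Uranus, Neptune, Mercury, Venus → Earth (runs through the planets Mercury→Neptune).
So the next triple is (-18, 24, Earth).

(-18, 24, Earth)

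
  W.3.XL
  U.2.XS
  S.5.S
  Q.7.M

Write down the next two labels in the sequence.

Letter: letters move back 2 places in the alphabet; W, U, S, Q → O → M.
Second component goes 3, 2, 5, 7 → 12 → 19 (each term is the sum of the two before it).
For the size, runs through clothing sizes XS→XL: XL, XS, S, M → L → XL.
So the next two labels are O.12.L and M.19.XL.

O.12.L, M.19.XL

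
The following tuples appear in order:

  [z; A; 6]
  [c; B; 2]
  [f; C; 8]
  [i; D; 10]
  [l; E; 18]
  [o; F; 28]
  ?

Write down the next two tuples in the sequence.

For the first letter, letters move forward 3 places in the alphabet, wrapping Z→A: z, c, f, i, l, o → r → u.
Second letter: letters move forward 1 place in the alphabet, so A, B, C, D, E, F → G → H.
Third value: each term is the sum of the two before it, so 6, 2, 8, 10, 18, 28 → 46 → 74.
So the next two tuples are [r; G; 46] and [u; H; 74].

[r; G; 46], [u; H; 74]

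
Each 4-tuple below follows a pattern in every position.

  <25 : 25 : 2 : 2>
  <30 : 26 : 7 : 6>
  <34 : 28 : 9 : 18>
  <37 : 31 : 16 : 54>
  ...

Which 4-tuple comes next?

For the first entry, differences are 5, 4, 3, … (decreasing by 1 each time): 25, 30, 34, 37 → 39.
Second entry: differences are 1, 2, 3, … (increasing by 1 each time), so 25, 26, 28, 31 → 35.
Third entry: 2, 7, 9, 16 → 25 (each term is the sum of the two before it).
Fourth entry — ×3 each step: 2, 6, 18, 54 → 162.
Combining the parts gives <39 : 35 : 25 : 162>.

<39 : 35 : 25 : 162>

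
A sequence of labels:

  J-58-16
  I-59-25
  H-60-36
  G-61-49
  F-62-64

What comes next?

E-63-81

Letter: letters move back 1 place in the alphabet; J, I, H, G, F → E.
Second component goes 58, 59, 60, 61, 62 → 63 (+1 each step).
Third component goes 16, 25, 36, 49, 64 → 81 (perfect squares: 4², 5², 6², …).
Putting it together: E-63-81.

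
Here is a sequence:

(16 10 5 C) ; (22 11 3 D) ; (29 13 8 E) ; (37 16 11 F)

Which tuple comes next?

For the first component, differences are 6, 7, 8, … (increasing by 1 each time): 16, 22, 29, 37 → 46.
Second component: 10, 11, 13, 16 → 20 (differences are 1, 2, 3, … (increasing by 1 each time)).
Third component goes 5, 3, 8, 11 → 19 (each term is the sum of the two before it).
For the letter, letters move forward 1 place in the alphabet: C, D, E, F → G.
So the next tuple is (46 20 19 G).

(46 20 19 G)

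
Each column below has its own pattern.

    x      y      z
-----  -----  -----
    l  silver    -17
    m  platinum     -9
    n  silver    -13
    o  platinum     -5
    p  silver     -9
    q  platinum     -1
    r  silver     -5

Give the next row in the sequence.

s  platinum  3

Column x: l, m, n, o, p, q, r → s (letters move forward 1 place in the alphabet).
Column y: silver, platinum, silver, platinum, silver, platinum, silver → platinum (alternates silver ↔ platinum).
For the column z, alternating steps +8, −4, +8, −4, …: -17, -9, -13, -5, -9, -1, -5 → 3.
Putting it together: s  platinum  3.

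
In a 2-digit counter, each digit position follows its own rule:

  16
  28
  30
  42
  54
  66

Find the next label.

78

First digit: +1 each step, mod 10; 1, 2, 3, 4, 5, 6 → 7.
Second digit goes 6, 8, 0, 2, 4, 6 → 8 (+2 each step, mod 10).
So the next label is 78.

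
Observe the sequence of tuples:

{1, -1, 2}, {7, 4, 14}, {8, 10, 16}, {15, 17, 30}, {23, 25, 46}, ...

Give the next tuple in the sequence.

First part goes 1, 7, 8, 15, 23 → 38 (each term is the sum of the two before it).
Second part: differences are 5, 6, 7, … (increasing by 1 each time); -1, 4, 10, 17, 25 → 34.
For the third part, always 2 × the first part: 2, 14, 16, 30, 46 → 76.
So the next tuple is {38, 34, 76}.

{38, 34, 76}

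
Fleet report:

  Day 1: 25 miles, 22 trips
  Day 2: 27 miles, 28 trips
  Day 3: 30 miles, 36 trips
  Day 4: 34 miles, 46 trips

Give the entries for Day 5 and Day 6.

Miles: differences are 2, 3, 4, … (increasing by 1 each time); 25, 27, 30, 34 → 39 → 45.
Trips: differences are 6, 8, 10, … (increasing by 2 each time), so 22, 28, 36, 46 → 58 → 72.
Putting the parts together: 39 miles, 58 trips and then 45 miles, 72 trips.

39 miles, 58 trips; 45 miles, 72 trips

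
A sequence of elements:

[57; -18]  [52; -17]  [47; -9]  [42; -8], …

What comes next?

[37; 0]

First value: −5 each step; 57, 52, 47, 42 → 37.
For the second value, alternating steps +1, +8, +1, +8, …: -18, -17, -9, -8 → 0.
Combining the parts gives [37; 0].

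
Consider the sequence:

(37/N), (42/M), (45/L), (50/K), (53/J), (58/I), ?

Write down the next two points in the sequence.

First coordinate: alternating steps +5, +3, +5, +3, …; 37, 42, 45, 50, 53, 58 → 61 → 66.
For the letter, letters move back 1 place in the alphabet: N, M, L, K, J, I → H → G.
So the next two points are (61/H) and (66/G).

(61/H), (66/G)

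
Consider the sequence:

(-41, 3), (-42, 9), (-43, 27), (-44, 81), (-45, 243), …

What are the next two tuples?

(-46, 729), (-47, 2187)

First part: −1 each step; -41, -42, -43, -44, -45 → -46 → -47.
Second part — ×3 each step: 3, 9, 27, 81, 243 → 729 → 2187.
So the next two tuples are (-46, 729) and (-47, 2187).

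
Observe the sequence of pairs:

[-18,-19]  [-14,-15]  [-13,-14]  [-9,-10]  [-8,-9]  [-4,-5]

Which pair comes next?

[-3,-4]

First component: -18, -14, -13, -9, -8, -4 → -3 (alternating steps +4, +1, +4, +1, …).
Second component: always 1 less than the first component; -19, -15, -14, -10, -9, -5 → -4.
So the next pair is [-3,-4].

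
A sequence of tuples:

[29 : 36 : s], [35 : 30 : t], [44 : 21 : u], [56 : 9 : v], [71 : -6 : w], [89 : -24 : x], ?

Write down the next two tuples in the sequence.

[110 : -45 : y], [134 : -69 : z]

First coordinate: differences are 6, 9, 12, … (increasing by 3 each time); 29, 35, 44, 56, 71, 89 → 110 → 134.
For the second coordinate, together with the first coordinate always sums to 65: 36, 30, 21, 9, -6, -24 → -45 → -69.
Letter goes s, t, u, v, w, x → y → z (letters move forward 1 place in the alphabet).
Putting the parts together: [110 : -45 : y] and then [134 : -69 : z].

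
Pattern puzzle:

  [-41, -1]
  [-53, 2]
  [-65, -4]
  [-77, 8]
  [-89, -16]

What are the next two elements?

[-101, 32], [-113, -64]

First slot — −12 each step: -41, -53, -65, -77, -89 → -101 → -113.
For the second slot, ×(-2) each step: -1, 2, -4, 8, -16 → 32 → -64.
So the next two elements are [-101, 32] and [-113, -64].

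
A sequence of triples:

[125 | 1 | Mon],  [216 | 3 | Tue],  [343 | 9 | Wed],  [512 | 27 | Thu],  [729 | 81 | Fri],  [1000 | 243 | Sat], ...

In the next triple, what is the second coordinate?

729

First coordinate: perfect cubes: 5³, 6³, 7³, …; 125, 216, 343, 512, 729, 1000 → 1331.
Second coordinate — ×3 each step: 1, 3, 9, 27, 81, 243 → 729.
For the day, runs through the weekdays Mon→Sun: Mon, Tue, Wed, Thu, Fri, Sat → Sun.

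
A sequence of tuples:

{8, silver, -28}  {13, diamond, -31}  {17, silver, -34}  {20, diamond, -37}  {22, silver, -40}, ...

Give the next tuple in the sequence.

{23, diamond, -43}

First slot: differences are 5, 4, 3, … (decreasing by 1 each time), so 8, 13, 17, 20, 22 → 23.
Rank: silver, diamond, silver, diamond, silver → diamond (alternates silver ↔ diamond).
Third slot: −3 each step; -28, -31, -34, -37, -40 → -43.
Combining the parts gives {23, diamond, -43}.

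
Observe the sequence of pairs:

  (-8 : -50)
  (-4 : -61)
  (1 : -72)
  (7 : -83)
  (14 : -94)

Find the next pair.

(22 : -105)

For the first value, differences are 4, 5, 6, … (increasing by 1 each time): -8, -4, 1, 7, 14 → 22.
Second value — −11 each step: -50, -61, -72, -83, -94 → -105.
So the next pair is (22 : -105).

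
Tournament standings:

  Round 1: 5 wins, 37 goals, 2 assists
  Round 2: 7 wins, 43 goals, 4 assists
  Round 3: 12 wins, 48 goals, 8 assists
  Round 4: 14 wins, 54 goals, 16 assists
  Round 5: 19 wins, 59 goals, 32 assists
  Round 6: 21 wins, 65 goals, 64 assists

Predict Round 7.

Wins: 5, 7, 12, 14, 19, 21 → 26 (alternating steps +2, +5, +2, +5, …).
Goals: 37, 43, 48, 54, 59, 65 → 70 (alternating steps +6, +5, +6, +5, …).
Assists goes 2, 4, 8, 16, 32, 64 → 128 (×2 each step).
Putting it together: 26 wins, 70 goals, 128 assists.

26 wins, 70 goals, 128 assists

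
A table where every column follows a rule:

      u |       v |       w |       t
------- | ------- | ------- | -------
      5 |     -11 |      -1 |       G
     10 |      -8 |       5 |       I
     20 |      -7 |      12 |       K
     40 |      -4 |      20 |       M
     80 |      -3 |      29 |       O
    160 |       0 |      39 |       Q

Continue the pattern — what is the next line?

Column u goes 5, 10, 20, 40, 80, 160 → 320 (×2 each step).
Column v: -11, -8, -7, -4, -3, 0 → 1 (alternating steps +3, +1, +3, +1, …).
Column w: -1, 5, 12, 20, 29, 39 → 50 (differences are 6, 7, 8, … (increasing by 1 each time)).
Column t — letters move forward 2 places in the alphabet: G, I, K, M, O, Q → S.
Putting it together: 320  1  50  S.

320  1  50  S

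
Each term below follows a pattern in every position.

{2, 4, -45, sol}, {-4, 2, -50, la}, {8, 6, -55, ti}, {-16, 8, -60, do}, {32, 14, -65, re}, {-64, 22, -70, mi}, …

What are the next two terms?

First slot goes 2, -4, 8, -16, 32, -64 → 128 → -256 (×(-2) each step).
Second slot — each term is the sum of the two before it: 4, 2, 6, 8, 14, 22 → 36 → 58.
Third slot: −5 each step; -45, -50, -55, -60, -65, -70 → -75 → -80.
Note — runs through the solfège scale do→ti: sol, la, ti, do, re, mi → fa → sol.
Putting the parts together: {128, 36, -75, fa} and then {-256, 58, -80, sol}.

{128, 36, -75, fa}, {-256, 58, -80, sol}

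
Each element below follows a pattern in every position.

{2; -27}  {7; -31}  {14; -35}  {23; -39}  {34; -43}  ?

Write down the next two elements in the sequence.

First coordinate: 2, 7, 14, 23, 34 → 47 → 62 (differences are 5, 7, 9, … (increasing by 2 each time)).
Second coordinate goes -27, -31, -35, -39, -43 → -47 → -51 (−4 each step).
Putting the parts together: {47; -47} and then {62; -51}.

{47; -47}, {62; -51}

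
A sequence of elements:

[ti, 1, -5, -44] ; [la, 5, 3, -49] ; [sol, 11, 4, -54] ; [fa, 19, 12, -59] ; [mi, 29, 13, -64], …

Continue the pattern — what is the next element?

Note goes ti, la, sol, fa, mi → re (runs backward through the solfège scale do→ti).
Second component — differences are 4, 6, 8, … (increasing by 2 each time): 1, 5, 11, 19, 29 → 41.
Third component goes -5, 3, 4, 12, 13 → 21 (alternating steps +8, +1, +8, +1, …).
Fourth component: −5 each step, so -44, -49, -54, -59, -64 → -69.
Putting it together: [re, 41, 21, -69].

[re, 41, 21, -69]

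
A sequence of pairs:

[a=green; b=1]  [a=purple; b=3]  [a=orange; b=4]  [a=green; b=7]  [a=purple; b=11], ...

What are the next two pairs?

[a=orange; b=18], [a=green; b=29]

A: green, purple, orange, green, purple → orange → green (repeats green → purple → orange).
B: each term is the sum of the two before it, so 1, 3, 4, 7, 11 → 18 → 29.
Putting the parts together: [a=orange; b=18] and then [a=green; b=29].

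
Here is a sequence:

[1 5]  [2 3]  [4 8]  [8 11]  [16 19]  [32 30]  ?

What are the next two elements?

[64 49], [128 79]

First slot: ×2 each step; 1, 2, 4, 8, 16, 32 → 64 → 128.
Second slot: each term is the sum of the two before it; 5, 3, 8, 11, 19, 30 → 49 → 79.
Putting the parts together: [64 49] and then [128 79].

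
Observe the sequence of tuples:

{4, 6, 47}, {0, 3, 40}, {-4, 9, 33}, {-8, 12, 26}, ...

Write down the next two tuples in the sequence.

First value: 4, 0, -4, -8 → -12 → -16 (−4 each step).
For the second value, each term is the sum of the two before it: 6, 3, 9, 12 → 21 → 33.
Third value: −7 each step; 47, 40, 33, 26 → 19 → 12.
Putting the parts together: {-12, 21, 19} and then {-16, 33, 12}.

{-12, 21, 19}, {-16, 33, 12}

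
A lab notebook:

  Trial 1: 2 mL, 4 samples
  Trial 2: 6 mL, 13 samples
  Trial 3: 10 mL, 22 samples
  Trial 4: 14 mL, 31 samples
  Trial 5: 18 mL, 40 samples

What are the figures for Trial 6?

ML: 2, 6, 10, 14, 18 → 22 (+4 each step).
Samples goes 4, 13, 22, 31, 40 → 49 (+9 each step).
Combining the parts gives 22 mL, 49 samples.

22 mL, 49 samples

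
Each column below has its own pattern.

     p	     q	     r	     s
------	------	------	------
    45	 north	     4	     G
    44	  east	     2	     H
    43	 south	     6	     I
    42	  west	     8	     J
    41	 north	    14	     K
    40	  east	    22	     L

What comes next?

Column p goes 45, 44, 43, 42, 41, 40 → 39 (−1 each step).
Column q: repeats north → east → south → west; north, east, south, west, north, east → south.
For the column r, each term is the sum of the two before it: 4, 2, 6, 8, 14, 22 → 36.
Column s goes G, H, I, J, K, L → M (letters move forward 1 place in the alphabet).
Putting it together: 39  south  36  M.

39  south  36  M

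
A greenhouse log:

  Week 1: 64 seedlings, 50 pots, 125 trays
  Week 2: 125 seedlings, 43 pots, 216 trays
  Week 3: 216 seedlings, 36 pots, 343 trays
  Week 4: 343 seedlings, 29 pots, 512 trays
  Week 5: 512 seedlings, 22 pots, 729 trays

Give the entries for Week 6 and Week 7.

Seedlings: 64, 125, 216, 343, 512 → 729 → 1000 (perfect cubes: 4³, 5³, 6³, …).
For the pots, −7 each step: 50, 43, 36, 29, 22 → 15 → 8.
For the trays, perfect cubes: 5³, 6³, 7³, …: 125, 216, 343, 512, 729 → 1000 → 1331.
Putting the parts together: 729 seedlings, 15 pots, 1000 trays and then 1000 seedlings, 8 pots, 1331 trays.

729 seedlings, 15 pots, 1000 trays; 1000 seedlings, 8 pots, 1331 trays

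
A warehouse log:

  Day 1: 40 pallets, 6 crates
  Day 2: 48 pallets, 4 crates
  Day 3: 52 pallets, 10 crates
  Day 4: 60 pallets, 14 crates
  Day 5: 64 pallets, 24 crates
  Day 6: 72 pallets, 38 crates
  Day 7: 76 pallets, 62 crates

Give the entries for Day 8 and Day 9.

Pallets goes 40, 48, 52, 60, 64, 72, 76 → 84 → 88 (alternating steps +8, +4, +8, +4, …).
Crates: each term is the sum of the two before it, so 6, 4, 10, 14, 24, 38, 62 → 100 → 162.
So the next two rows are 84 pallets, 100 crates and 88 pallets, 162 crates.

84 pallets, 100 crates; 88 pallets, 162 crates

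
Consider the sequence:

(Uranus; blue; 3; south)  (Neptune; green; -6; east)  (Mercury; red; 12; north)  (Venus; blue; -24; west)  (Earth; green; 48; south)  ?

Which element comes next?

For the planet, runs through the planets Mercury→Neptune: Uranus, Neptune, Mercury, Venus, Earth → Mars.
Colour: repeats blue → green → red; blue, green, red, blue, green → red.
Third component: ×(-2) each step, so 3, -6, 12, -24, 48 → -96.
Direction goes south, east, north, west, south → east (repeats south → east → north → west).
Putting it together: (Mars; red; -96; east).

(Mars; red; -96; east)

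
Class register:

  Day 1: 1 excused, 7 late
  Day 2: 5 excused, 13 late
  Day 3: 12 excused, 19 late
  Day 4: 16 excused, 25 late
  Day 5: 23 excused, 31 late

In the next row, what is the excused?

Excused — alternating steps +4, +7, +4, +7, …: 1, 5, 12, 16, 23 → 27.

27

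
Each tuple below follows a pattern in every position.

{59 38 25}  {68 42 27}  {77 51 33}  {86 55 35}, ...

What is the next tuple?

First slot: 59, 68, 77, 86 → 95 (+9 each step).
Second slot goes 38, 42, 51, 55 → 64 (alternating steps +4, +9, +4, +9, …).
Third slot — alternating steps +2, +6, +2, +6, …: 25, 27, 33, 35 → 41.
Combining the parts gives {95 64 41}.

{95 64 41}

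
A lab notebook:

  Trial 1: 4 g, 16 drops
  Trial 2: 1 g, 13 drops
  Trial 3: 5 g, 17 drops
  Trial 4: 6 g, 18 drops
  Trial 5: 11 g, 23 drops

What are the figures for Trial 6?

G — each term is the sum of the two before it: 4, 1, 5, 6, 11 → 17.
For the drops, always 12 more than the g: 16, 13, 17, 18, 23 → 29.
So the next row is 17 g, 29 drops.

17 g, 29 drops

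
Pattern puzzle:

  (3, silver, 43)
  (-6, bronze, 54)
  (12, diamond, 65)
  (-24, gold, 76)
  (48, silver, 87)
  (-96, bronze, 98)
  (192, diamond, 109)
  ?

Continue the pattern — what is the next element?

(-384, gold, 120)

First entry: ×(-2) each step, so 3, -6, 12, -24, 48, -96, 192 → -384.
Rank: repeats silver → bronze → diamond → gold; silver, bronze, diamond, gold, silver, bronze, diamond → gold.
Third entry: +11 each step; 43, 54, 65, 76, 87, 98, 109 → 120.
Putting it together: (-384, gold, 120).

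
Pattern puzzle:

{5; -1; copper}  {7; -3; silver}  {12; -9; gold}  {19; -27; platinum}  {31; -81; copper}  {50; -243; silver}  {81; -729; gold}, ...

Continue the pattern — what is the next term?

First value: each term is the sum of the two before it, so 5, 7, 12, 19, 31, 50, 81 → 131.
Second value — ×3 each step: -1, -3, -9, -27, -81, -243, -729 → -2187.
For the metal, repeats copper → silver → gold → platinum: copper, silver, gold, platinum, copper, silver, gold → platinum.
Putting it together: {131; -2187; platinum}.

{131; -2187; platinum}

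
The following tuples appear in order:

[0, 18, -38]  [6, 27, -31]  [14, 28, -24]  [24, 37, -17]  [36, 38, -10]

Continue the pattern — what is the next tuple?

First value — differences are 6, 8, 10, … (increasing by 2 each time): 0, 6, 14, 24, 36 → 50.
Second value: alternating steps +9, +1, +9, +1, …; 18, 27, 28, 37, 38 → 47.
For the third value, +7 each step: -38, -31, -24, -17, -10 → -3.
Combining the parts gives [50, 47, -3].

[50, 47, -3]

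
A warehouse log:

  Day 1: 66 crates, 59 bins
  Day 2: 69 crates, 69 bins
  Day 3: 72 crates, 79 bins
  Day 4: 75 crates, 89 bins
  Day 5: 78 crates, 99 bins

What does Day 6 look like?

Crates: +3 each step, so 66, 69, 72, 75, 78 → 81.
Bins: +10 each step; 59, 69, 79, 89, 99 → 109.
Combining the parts gives 81 crates, 109 bins.

81 crates, 109 bins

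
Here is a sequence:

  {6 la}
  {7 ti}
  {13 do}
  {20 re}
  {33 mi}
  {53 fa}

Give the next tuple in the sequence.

{86 sol}

First coordinate: 6, 7, 13, 20, 33, 53 → 86 (each term is the sum of the two before it).
Note goes la, ti, do, re, mi, fa → sol (runs through the solfège scale do→ti).
So the next tuple is {86 sol}.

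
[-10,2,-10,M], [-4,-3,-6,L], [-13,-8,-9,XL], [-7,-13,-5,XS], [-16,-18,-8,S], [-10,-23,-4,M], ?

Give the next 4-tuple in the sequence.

For the first component, alternating steps +6, −9, +6, −9, …: -10, -4, -13, -7, -16, -10 → -19.
Second component — −5 each step: 2, -3, -8, -13, -18, -23 → -28.
Third component: alternating steps +4, −3, +4, −3, …, so -10, -6, -9, -5, -8, -4 → -7.
Size — repeats M → L → XL → XS → S: M, L, XL, XS, S, M → L.
Combining the parts gives [-19,-28,-7,L].

[-19,-28,-7,L]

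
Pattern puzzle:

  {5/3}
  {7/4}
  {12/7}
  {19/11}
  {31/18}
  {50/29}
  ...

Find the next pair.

{81/47}

First coordinate — each term is the sum of the two before it: 5, 7, 12, 19, 31, 50 → 81.
Second coordinate: 3, 4, 7, 11, 18, 29 → 47 (each term is the sum of the two before it).
Putting it together: {81/47}.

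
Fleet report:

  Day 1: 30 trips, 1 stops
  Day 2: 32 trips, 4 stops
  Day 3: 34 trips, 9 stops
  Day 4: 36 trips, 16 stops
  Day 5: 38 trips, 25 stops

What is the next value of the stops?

36

Stops goes 1, 4, 9, 16, 25 → 36 (perfect squares: 1², 2², 3², …).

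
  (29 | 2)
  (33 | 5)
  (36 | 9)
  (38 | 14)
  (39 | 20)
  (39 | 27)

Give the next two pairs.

First component — differences are 4, 3, 2, … (decreasing by 1 each time): 29, 33, 36, 38, 39, 39 → 38 → 36.
For the second component, differences are 3, 4, 5, … (increasing by 1 each time): 2, 5, 9, 14, 20, 27 → 35 → 44.
Putting the parts together: (38 | 35) and then (36 | 44).

(38 | 35), (36 | 44)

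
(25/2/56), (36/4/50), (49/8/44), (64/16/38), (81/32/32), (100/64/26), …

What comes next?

First entry: perfect squares: 5², 6², 7², …; 25, 36, 49, 64, 81, 100 → 121.
Second entry — ×2 each step: 2, 4, 8, 16, 32, 64 → 128.
Third entry: 56, 50, 44, 38, 32, 26 → 20 (−6 each step).
So the next tuple is (121/128/20).

(121/128/20)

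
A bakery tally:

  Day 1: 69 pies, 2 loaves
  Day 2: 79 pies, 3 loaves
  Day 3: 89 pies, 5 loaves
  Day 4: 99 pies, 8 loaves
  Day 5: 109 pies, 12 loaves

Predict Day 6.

119 pies, 17 loaves

Pies: +10 each step; 69, 79, 89, 99, 109 → 119.
Loaves: differences are 1, 2, 3, … (increasing by 1 each time), so 2, 3, 5, 8, 12 → 17.
So the next row is 119 pies, 17 loaves.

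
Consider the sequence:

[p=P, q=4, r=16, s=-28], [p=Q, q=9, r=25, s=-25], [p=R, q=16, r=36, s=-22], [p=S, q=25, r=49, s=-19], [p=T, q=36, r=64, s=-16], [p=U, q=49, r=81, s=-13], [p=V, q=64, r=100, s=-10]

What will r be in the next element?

121

R: perfect squares: 4², 5², 6², …; 16, 25, 36, 49, 64, 81, 100 → 121.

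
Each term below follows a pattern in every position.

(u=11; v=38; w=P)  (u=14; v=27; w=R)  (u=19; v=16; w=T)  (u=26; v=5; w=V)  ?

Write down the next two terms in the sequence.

(u=35; v=-6; w=X), (u=46; v=-17; w=Z)

U: differences are 3, 5, 7, … (increasing by 2 each time); 11, 14, 19, 26 → 35 → 46.
V: 38, 27, 16, 5 → -6 → -17 (−11 each step).
W goes P, R, T, V → X → Z (letters move forward 2 places in the alphabet).
Putting the parts together: (u=35; v=-6; w=X) and then (u=46; v=-17; w=Z).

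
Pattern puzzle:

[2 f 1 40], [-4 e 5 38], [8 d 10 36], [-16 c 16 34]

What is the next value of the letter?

b

First slot: ×(-2) each step; 2, -4, 8, -16 → 32.
Letter: letters move back 1 place in the alphabet; f, e, d, c → b.
Third slot — differences are 4, 5, 6, … (increasing by 1 each time): 1, 5, 10, 16 → 23.
Fourth slot goes 40, 38, 36, 34 → 32 (−2 each step).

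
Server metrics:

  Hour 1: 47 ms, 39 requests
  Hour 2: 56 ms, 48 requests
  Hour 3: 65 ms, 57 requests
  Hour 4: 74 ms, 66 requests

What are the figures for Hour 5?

83 ms, 75 requests

Ms goes 47, 56, 65, 74 → 83 (+9 each step).
Requests goes 39, 48, 57, 66 → 75 (always 8 less than the ms).
Putting it together: 83 ms, 75 requests.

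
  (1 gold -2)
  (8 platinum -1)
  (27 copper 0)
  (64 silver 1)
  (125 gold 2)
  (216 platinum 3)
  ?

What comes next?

(343 copper 4)

First slot: perfect cubes: 1³, 2³, 3³, …; 1, 8, 27, 64, 125, 216 → 343.
For the metal, repeats gold → platinum → copper → silver: gold, platinum, copper, silver, gold, platinum → copper.
For the third slot, +1 each step: -2, -1, 0, 1, 2, 3 → 4.
Putting it together: (343 copper 4).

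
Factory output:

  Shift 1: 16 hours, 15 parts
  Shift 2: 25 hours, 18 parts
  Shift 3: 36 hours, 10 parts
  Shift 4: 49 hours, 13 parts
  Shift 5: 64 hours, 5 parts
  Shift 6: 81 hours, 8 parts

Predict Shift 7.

For the hours, perfect squares: 4², 5², 6², …: 16, 25, 36, 49, 64, 81 → 100.
Parts: alternating steps +3, −8, +3, −8, …, so 15, 18, 10, 13, 5, 8 → 0.
So the next row is 100 hours, 0 parts.

100 hours, 0 parts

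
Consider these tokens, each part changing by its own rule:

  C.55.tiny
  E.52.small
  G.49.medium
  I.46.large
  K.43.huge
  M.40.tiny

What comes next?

O.37.small

Letter: C, E, G, I, K, M → O (letters move forward 2 places in the alphabet).
Second component: −3 each step, so 55, 52, 49, 46, 43, 40 → 37.
Size: tiny, small, medium, large, huge, tiny → small (repeats tiny → small → medium → large → huge).
So the next token is O.37.small.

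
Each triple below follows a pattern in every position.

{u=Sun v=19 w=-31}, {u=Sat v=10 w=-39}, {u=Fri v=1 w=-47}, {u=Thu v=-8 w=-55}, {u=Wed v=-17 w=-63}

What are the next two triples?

{u=Tue v=-26 w=-71}, {u=Mon v=-35 w=-79}

For the u, runs backward through the weekdays Mon→Sun: Sun, Sat, Fri, Thu, Wed → Tue → Mon.
V — −9 each step: 19, 10, 1, -8, -17 → -26 → -35.
W: −8 each step; -31, -39, -47, -55, -63 → -71 → -79.
Putting the parts together: {u=Tue v=-26 w=-71} and then {u=Mon v=-35 w=-79}.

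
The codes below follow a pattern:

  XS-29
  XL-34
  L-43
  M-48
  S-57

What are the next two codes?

Size: runs backward through clothing sizes XS→XL, so XS, XL, L, M, S → XS → XL.
Second component: 29, 34, 43, 48, 57 → 62 → 71 (alternating steps +5, +9, +5, +9, …).
Putting the parts together: XS-62 and then XL-71.

XS-62, XL-71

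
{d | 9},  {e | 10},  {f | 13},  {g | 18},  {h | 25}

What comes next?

{i | 34}

Letter — letters move forward 1 place in the alphabet: d, e, f, g, h → i.
Second part: differences are 1, 3, 5, … (increasing by 2 each time); 9, 10, 13, 18, 25 → 34.
Combining the parts gives {i | 34}.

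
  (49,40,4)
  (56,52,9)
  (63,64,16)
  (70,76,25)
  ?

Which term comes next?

First slot — +7 each step: 49, 56, 63, 70 → 77.
For the second slot, +12 each step: 40, 52, 64, 76 → 88.
For the third slot, perfect squares: 2², 3², 4², …: 4, 9, 16, 25 → 36.
Putting it together: (77,88,36).

(77,88,36)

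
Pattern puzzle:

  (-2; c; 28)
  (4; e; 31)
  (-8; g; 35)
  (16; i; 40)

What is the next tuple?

First value: -2, 4, -8, 16 → -32 (×(-2) each step).
Letter: c, e, g, i → k (letters move forward 2 places in the alphabet).
Third value: differences are 3, 4, 5, … (increasing by 1 each time), so 28, 31, 35, 40 → 46.
So the next tuple is (-32; k; 46).

(-32; k; 46)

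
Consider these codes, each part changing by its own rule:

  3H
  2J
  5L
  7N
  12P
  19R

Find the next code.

31T

First component: each term is the sum of the two before it, so 3, 2, 5, 7, 12, 19 → 31.
Letter: letters move forward 2 places in the alphabet, so H, J, L, N, P, R → T.
Putting it together: 31T.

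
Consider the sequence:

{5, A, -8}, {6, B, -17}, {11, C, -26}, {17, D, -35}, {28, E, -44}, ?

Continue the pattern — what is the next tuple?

{45, F, -53}

First slot: each term is the sum of the two before it; 5, 6, 11, 17, 28 → 45.
For the letter, letters move forward 1 place in the alphabet: A, B, C, D, E → F.
Third slot goes -8, -17, -26, -35, -44 → -53 (−9 each step).
So the next tuple is {45, F, -53}.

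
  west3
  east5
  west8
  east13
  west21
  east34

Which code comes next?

west55

Direction: west, east, west, east, west, east → west (alternates west ↔ east).
Second component goes 3, 5, 8, 13, 21, 34 → 55 (each term is the sum of the two before it).
Combining the parts gives west55.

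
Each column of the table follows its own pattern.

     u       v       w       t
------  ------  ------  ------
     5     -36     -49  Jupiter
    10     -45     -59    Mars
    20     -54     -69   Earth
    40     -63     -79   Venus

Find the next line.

80  -72  -89  Mercury

Column u: ×2 each step, so 5, 10, 20, 40 → 80.
Column v goes -36, -45, -54, -63 → -72 (−9 each step).
Column w: −10 each step; -49, -59, -69, -79 → -89.
Column t — runs backward through the planets Mercury→Neptune: Jupiter, Mars, Earth, Venus → Mercury.
Combining the parts gives 80  -72  -89  Mercury.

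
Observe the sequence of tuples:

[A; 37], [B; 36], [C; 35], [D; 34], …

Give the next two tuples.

Letter: letters move forward 1 place in the alphabet, so A, B, C, D → E → F.
For the second part, −1 each step: 37, 36, 35, 34 → 33 → 32.
So the next two tuples are [E; 33] and [F; 32].

[E; 33], [F; 32]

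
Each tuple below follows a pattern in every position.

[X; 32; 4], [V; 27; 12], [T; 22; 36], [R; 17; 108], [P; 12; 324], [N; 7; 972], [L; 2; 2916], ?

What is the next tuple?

Letter: X, V, T, R, P, N, L → J (letters move back 2 places in the alphabet).
For the second entry, −5 each step: 32, 27, 22, 17, 12, 7, 2 → -3.
Third entry: ×3 each step, so 4, 12, 36, 108, 324, 972, 2916 → 8748.
Combining the parts gives [J; -3; 8748].

[J; -3; 8748]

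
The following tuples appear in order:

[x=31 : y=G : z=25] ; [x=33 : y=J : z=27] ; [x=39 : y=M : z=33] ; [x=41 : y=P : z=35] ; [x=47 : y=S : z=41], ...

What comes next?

[x=49 : y=V : z=43]

X: alternating steps +2, +6, +2, +6, …; 31, 33, 39, 41, 47 → 49.
Y: G, J, M, P, S → V (letters move forward 3 places in the alphabet).
Z: 25, 27, 33, 35, 41 → 43 (always 6 less than the x).
Putting it together: [x=49 : y=V : z=43].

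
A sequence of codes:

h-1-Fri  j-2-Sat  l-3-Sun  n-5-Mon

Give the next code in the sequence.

Letter — letters move forward 2 places in the alphabet: h, j, l, n → p.
For the second component, each term is the sum of the two before it: 1, 2, 3, 5 → 8.
Day: Fri, Sat, Sun, Mon → Tue (runs through the weekdays Mon→Sun).
Combining the parts gives p-8-Tue.

p-8-Tue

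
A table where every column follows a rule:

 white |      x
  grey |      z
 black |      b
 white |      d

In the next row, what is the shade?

Shade: white, grey, black, white → grey (repeats white → grey → black).

grey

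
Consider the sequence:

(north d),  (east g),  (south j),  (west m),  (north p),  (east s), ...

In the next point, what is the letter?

Letter goes d, g, j, m, p, s → v (letters move forward 3 places in the alphabet).

v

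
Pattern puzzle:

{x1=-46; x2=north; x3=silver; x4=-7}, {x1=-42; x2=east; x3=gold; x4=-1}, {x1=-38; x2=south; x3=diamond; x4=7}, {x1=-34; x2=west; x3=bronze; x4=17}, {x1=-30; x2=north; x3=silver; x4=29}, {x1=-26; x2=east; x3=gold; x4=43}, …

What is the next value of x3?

diamond

X3: silver, gold, diamond, bronze, silver, gold → diamond (repeats silver → gold → diamond → bronze).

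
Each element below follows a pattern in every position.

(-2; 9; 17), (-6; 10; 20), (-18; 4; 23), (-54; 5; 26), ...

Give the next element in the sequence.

(-162; -1; 29)

First part: ×3 each step; -2, -6, -18, -54 → -162.
Second part: alternating steps +1, −6, +1, −6, …; 9, 10, 4, 5 → -1.
Third part: 17, 20, 23, 26 → 29 (+3 each step).
So the next element is (-162; -1; 29).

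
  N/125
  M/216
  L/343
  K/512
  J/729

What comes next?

Letter: letters move back 1 place in the alphabet, so N, M, L, K, J → I.
Second component: perfect cubes: 5³, 6³, 7³, …, so 125, 216, 343, 512, 729 → 1000.
So the next code is I/1000.

I/1000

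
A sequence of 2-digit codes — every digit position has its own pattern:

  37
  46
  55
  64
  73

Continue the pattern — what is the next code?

First digit: +1 each step, mod 10, so 3, 4, 5, 6, 7 → 8.
Second digit goes 7, 6, 5, 4, 3 → 2 (−1 each step, mod 10).
Putting it together: 82.

82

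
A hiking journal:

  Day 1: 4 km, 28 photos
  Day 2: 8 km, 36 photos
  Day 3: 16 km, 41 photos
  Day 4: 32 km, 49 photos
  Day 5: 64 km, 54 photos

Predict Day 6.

128 km, 62 photos

Km goes 4, 8, 16, 32, 64 → 128 (×2 each step).
For the photos, alternating steps +8, +5, +8, +5, …: 28, 36, 41, 49, 54 → 62.
Putting it together: 128 km, 62 photos.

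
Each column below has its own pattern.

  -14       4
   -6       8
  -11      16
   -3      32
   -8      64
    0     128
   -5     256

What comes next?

First component: -14, -6, -11, -3, -8, 0, -5 → 3 (alternating steps +8, −5, +8, −5, …).
For the second component, ×2 each step: 4, 8, 16, 32, 64, 128, 256 → 512.
So the next line is 3  512.

3  512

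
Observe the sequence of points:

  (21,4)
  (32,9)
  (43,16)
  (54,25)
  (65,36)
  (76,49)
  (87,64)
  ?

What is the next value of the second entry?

81

Second entry: 4, 9, 16, 25, 36, 49, 64 → 81 (perfect squares: 2², 3², 4², …).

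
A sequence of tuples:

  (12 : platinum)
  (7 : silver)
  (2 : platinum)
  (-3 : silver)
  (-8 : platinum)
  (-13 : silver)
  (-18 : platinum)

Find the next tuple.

(-23 : silver)

First coordinate: −5 each step, so 12, 7, 2, -3, -8, -13, -18 → -23.
Metal goes platinum, silver, platinum, silver, platinum, silver, platinum → silver (alternates platinum ↔ silver).
Putting it together: (-23 : silver).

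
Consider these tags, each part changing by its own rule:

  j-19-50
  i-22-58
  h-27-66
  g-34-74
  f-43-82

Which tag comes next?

For the letter, letters move back 1 place in the alphabet: j, i, h, g, f → e.
Second component: differences are 3, 5, 7, … (increasing by 2 each time); 19, 22, 27, 34, 43 → 54.
Third component: 50, 58, 66, 74, 82 → 90 (+8 each step).
Combining the parts gives e-54-90.

e-54-90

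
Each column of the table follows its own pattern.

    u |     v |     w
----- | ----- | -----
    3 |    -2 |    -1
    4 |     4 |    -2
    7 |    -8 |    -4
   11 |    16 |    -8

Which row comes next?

18  -32  -16

Column u: each term is the sum of the two before it; 3, 4, 7, 11 → 18.
Column v: ×(-2) each step; -2, 4, -8, 16 → -32.
Column w goes -1, -2, -4, -8 → -16 (×2 each step).
Putting it together: 18  -32  -16.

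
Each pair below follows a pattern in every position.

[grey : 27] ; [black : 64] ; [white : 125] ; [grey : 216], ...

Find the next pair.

Shade — repeats grey → black → white: grey, black, white, grey → black.
For the second value, perfect cubes: 3³, 4³, 5³, …: 27, 64, 125, 216 → 343.
So the next pair is [black : 343].

[black : 343]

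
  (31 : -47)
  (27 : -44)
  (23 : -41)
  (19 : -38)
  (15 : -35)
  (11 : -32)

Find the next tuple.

First slot goes 31, 27, 23, 19, 15, 11 → 7 (−4 each step).
Second slot — +3 each step: -47, -44, -41, -38, -35, -32 → -29.
Putting it together: (7 : -29).

(7 : -29)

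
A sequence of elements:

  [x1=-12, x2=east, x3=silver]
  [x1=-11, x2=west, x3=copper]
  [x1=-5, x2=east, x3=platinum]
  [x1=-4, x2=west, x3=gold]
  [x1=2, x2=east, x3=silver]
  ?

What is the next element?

X1 — alternating steps +1, +6, +1, +6, …: -12, -11, -5, -4, 2 → 3.
X2 — alternates east ↔ west: east, west, east, west, east → west.
X3 goes silver, copper, platinum, gold, silver → copper (repeats silver → copper → platinum → gold).
Putting it together: [x1=3, x2=west, x3=copper].

[x1=3, x2=west, x3=copper]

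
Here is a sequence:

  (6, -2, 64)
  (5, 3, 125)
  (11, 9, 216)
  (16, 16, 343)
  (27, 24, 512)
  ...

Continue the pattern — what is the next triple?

(43, 33, 729)

First part — each term is the sum of the two before it: 6, 5, 11, 16, 27 → 43.
Second part: differences are 5, 6, 7, … (increasing by 1 each time); -2, 3, 9, 16, 24 → 33.
For the third part, perfect cubes: 4³, 5³, 6³, …: 64, 125, 216, 343, 512 → 729.
Putting it together: (43, 33, 729).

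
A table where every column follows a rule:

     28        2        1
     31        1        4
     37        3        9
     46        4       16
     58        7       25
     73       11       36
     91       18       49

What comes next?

First component goes 28, 31, 37, 46, 58, 73, 91 → 112 (differences are 3, 6, 9, … (increasing by 3 each time)).
Second component: each term is the sum of the two before it, so 2, 1, 3, 4, 7, 11, 18 → 29.
For the third component, perfect squares: 1², 2², 3², …: 1, 4, 9, 16, 25, 36, 49 → 64.
Putting it together: 112  29  64.

112  29  64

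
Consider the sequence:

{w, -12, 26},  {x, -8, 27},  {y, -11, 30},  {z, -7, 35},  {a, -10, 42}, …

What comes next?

For the letter, letters move forward 1 place in the alphabet, wrapping Z→A: w, x, y, z, a → b.
Second value: alternating steps +4, −3, +4, −3, …, so -12, -8, -11, -7, -10 → -6.
Third value: differences are 1, 3, 5, … (increasing by 2 each time); 26, 27, 30, 35, 42 → 51.
Combining the parts gives {b, -6, 51}.

{b, -6, 51}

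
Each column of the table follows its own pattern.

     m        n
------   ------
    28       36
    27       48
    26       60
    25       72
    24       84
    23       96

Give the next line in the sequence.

22  108

Column m: −1 each step, so 28, 27, 26, 25, 24, 23 → 22.
Column n: +12 each step, so 36, 48, 60, 72, 84, 96 → 108.
Putting it together: 22  108.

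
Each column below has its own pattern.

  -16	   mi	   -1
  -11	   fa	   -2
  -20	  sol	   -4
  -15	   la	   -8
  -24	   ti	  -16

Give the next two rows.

First component: alternating steps +5, −9, +5, −9, …, so -16, -11, -20, -15, -24 → -19 → -28.
Note: mi, fa, sol, la, ti → do → re (runs through the solfège scale do→ti).
Third component: -1, -2, -4, -8, -16 → -32 → -64 (×2 each step).
Putting the parts together: -19  do  -32 and then -28  re  -64.

-19  do  -32; -28  re  -64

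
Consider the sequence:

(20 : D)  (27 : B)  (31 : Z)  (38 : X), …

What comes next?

(42 : V)

First entry: 20, 27, 31, 38 → 42 (alternating steps +7, +4, +7, +4, …).
Letter — letters move back 2 places in the alphabet, wrapping A→Z: D, B, Z, X → V.
So the next point is (42 : V).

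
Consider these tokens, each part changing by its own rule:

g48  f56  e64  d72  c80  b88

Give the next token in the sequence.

For the letter, letters move back 1 place in the alphabet: g, f, e, d, c, b → a.
Second component goes 48, 56, 64, 72, 80, 88 → 96 (+8 each step).
Combining the parts gives a96.

a96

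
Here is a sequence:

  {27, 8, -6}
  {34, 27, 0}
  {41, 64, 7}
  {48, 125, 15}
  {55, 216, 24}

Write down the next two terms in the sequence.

First part goes 27, 34, 41, 48, 55 → 62 → 69 (+7 each step).
Second part: perfect cubes: 2³, 3³, 4³, …; 8, 27, 64, 125, 216 → 343 → 512.
Third part: -6, 0, 7, 15, 24 → 34 → 45 (differences are 6, 7, 8, … (increasing by 1 each time)).
Putting the parts together: {62, 343, 34} and then {69, 512, 45}.

{62, 343, 34}, {69, 512, 45}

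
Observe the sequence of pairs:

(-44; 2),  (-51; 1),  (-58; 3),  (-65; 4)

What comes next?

First coordinate: -44, -51, -58, -65 → -72 (−7 each step).
Second coordinate — each term is the sum of the two before it: 2, 1, 3, 4 → 7.
So the next pair is (-72; 7).

(-72; 7)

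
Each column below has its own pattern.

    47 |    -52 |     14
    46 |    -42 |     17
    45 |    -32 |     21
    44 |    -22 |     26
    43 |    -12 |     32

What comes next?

First component: −1 each step, so 47, 46, 45, 44, 43 → 42.
Second component: +10 each step; -52, -42, -32, -22, -12 → -2.
Third component: 14, 17, 21, 26, 32 → 39 (differences are 3, 4, 5, … (increasing by 1 each time)).
Combining the parts gives 42  -2  39.

42  -2  39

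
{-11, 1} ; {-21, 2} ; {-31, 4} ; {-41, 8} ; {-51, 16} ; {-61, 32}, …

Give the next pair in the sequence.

First component: -11, -21, -31, -41, -51, -61 → -71 (−10 each step).
Second component: ×2 each step, so 1, 2, 4, 8, 16, 32 → 64.
Putting it together: {-71, 64}.

{-71, 64}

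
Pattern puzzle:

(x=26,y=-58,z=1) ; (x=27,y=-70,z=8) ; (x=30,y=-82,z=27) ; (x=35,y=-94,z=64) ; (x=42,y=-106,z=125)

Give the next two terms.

For the x, differences are 1, 3, 5, … (increasing by 2 each time): 26, 27, 30, 35, 42 → 51 → 62.
Y: −12 each step, so -58, -70, -82, -94, -106 → -118 → -130.
Z: perfect cubes: 1³, 2³, 3³, …; 1, 8, 27, 64, 125 → 216 → 343.
So the next two terms are (x=51,y=-118,z=216) and (x=62,y=-130,z=343).

(x=51,y=-118,z=216), (x=62,y=-130,z=343)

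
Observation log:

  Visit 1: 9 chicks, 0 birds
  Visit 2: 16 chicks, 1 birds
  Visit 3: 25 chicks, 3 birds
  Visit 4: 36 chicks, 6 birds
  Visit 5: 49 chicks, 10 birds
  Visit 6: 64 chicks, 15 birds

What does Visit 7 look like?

81 chicks, 21 birds

Chicks goes 9, 16, 25, 36, 49, 64 → 81 (perfect squares: 3², 4², 5², …).
Birds: differences are 1, 2, 3, … (increasing by 1 each time); 0, 1, 3, 6, 10, 15 → 21.
So the next record is 81 chicks, 21 birds.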